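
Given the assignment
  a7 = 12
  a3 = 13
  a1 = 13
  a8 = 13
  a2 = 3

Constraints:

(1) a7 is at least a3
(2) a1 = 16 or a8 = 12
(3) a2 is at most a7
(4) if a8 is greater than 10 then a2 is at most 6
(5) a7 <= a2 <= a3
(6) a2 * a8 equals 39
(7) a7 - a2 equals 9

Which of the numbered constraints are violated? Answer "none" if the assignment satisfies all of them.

(1) a7 = 12, a3 = 13; 12 < 13 (want ≥) — fails.
(2) a1 = 13 ≠ 16 and a8 = 13 ≠ 12; both disjuncts false — fails.
(3) a2 = 3, a7 = 12; 3 ≤ 12 — holds.
(4) a8 = 13 > 10, so we need a2 ≤ 6; a2 = 3 ≤ 6 — holds.
(5) values 12, 3, 13; a7 = 12 is not <= a2 = 3 — fails.
(6) a2 * a8 = 3 * 13 = 39 — holds.
(7) a7 - a2 = 12 - 3 = 9 — holds.

Constraints 1, 2, and 5 are violated.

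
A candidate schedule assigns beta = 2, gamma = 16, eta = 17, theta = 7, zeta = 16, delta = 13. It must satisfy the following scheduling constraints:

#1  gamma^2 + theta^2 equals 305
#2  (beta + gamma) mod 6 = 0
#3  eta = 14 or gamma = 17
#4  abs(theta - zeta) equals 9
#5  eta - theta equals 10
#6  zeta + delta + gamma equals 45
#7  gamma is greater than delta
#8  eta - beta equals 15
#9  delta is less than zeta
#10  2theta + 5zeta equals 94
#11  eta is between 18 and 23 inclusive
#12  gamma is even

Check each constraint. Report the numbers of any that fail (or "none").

The assignment fails constraints 3, 11.

#1 gamma^2 + theta^2 = 16^2 + 7^2 = 256 + 49 = 305 — holds.
#2 beta + gamma = 18; 18 mod 6 = 0 — holds.
#3 eta = 17 ≠ 14 and gamma = 16 ≠ 17; both disjuncts false — fails.
#4 abs(7 - 16) = 9 — holds.
#5 eta - theta = 17 - 7 = 10 — holds.
#6 zeta + delta + gamma = 16 + 13 + 16 = 45 — holds.
#7 gamma = 16, delta = 13; 16 > 13 — holds.
#8 eta - beta = 17 - 2 = 15 — holds.
#9 delta = 13, zeta = 16; 13 < 16 — holds.
#10 2theta + 5zeta = 2(7) + 5(16) = 94 — holds.
#11 eta = 17 is outside [18, 23] — fails.
#12 gamma = 16 is even — holds.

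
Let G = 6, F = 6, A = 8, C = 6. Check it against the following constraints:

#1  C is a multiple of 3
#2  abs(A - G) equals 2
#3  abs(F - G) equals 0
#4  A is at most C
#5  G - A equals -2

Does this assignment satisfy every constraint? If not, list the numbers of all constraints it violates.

#1 6 / 3 = 2, so 3 divides 6 — holds.
#2 abs(8 - 6) = 2 — holds.
#3 abs(6 - 6) = 0 — holds.
#4 A = 8, C = 6; 8 > 6 (want ≤) — fails.
#5 G - A = 6 - 8 = -2 — holds.

No — constraint 4 is not satisfied.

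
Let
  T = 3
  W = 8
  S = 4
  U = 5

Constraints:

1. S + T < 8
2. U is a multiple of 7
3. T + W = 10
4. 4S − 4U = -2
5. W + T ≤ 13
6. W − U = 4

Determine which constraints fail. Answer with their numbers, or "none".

1. S + T = 4 + 3 = 7; 7 < 8  ✓
2. 5 = 7×0 + 5, so 7 does not divide 5  ✗
3. T + W = 3 + 8 = 11, not 10  ✗
4. 4S − 4U = 4(4) − 4(5) = -4, not -2  ✗
5. W + T = 8 + 3 = 11; 11 ≤ 13  ✓
6. W − U = 8 − 5 = 3, not 4  ✗

Constraints 2, 3, 4, and 6 do not hold.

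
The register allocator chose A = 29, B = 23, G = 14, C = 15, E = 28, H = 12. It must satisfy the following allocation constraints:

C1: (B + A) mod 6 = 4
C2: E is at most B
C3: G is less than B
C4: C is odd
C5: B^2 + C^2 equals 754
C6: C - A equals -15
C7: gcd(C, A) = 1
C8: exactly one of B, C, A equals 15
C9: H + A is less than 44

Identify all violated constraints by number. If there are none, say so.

C1: B + A = 52; 52 mod 6 = 4 — holds.
C2: E = 28, B = 23; 28 > 23 (want ≤) — does not hold.
C3: G = 14, B = 23; 14 < 23 — holds.
C4: C = 15 is odd — holds.
C5: B^2 + C^2 = 23^2 + 15^2 = 529 + 225 = 754 — holds.
C6: C - A = 15 - 29 = -14, not -15 — does not hold.
C7: gcd(15, 29) = 1 — holds.
C8: B=23, C=15, A=29; 1 of them equals 15 — holds.
C9: H + A = 12 + 29 = 41; 41 < 44 — holds.

No — constraints 2 and 6 are not satisfied.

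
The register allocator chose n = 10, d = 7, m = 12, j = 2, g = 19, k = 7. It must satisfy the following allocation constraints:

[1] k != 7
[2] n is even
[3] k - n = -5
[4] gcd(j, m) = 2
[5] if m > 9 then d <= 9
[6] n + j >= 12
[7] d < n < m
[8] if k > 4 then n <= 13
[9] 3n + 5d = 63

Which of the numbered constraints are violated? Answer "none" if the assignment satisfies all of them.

[1] k = 7, but 7 is required to differ  ✘
[2] n = 10 is even  ✔
[3] k - n = 7 - 10 = -3, not -5  ✘
[4] gcd(2, 12) = 2  ✔
[5] m = 12 > 9, so we need d ≤ 9; d = 7 ≤ 9  ✔
[6] n + j = 10 + 2 = 12; 12 ≥ 12  ✔
[7] values 7 < 10 < 12  ✔
[8] k = 7 > 4, so we need n ≤ 13; n = 10 ≤ 13  ✔
[9] 3n + 5d = 3(10) + 5(7) = 65, not 63  ✘

Constraints 1, 3, and 9 are violated.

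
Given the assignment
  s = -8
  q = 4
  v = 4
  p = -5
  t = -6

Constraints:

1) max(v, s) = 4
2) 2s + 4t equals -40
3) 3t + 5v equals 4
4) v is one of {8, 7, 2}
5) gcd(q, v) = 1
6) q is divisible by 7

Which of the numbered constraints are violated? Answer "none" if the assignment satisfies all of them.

1) max(4, -8) = 4  ✔
2) 2s + 4t = 2(-8) + 4(-6) = -40  ✔
3) 3t + 5v = 3(-6) + 5(4) = 2, not 4  ✘
4) v = 4 is not in {8, 7, 2}  ✘
5) gcd(4, 4) = 4, not 1  ✘
6) 4 = 7*0 + 4, so 7 does not divide 4  ✘

No — constraints 3, 4, 5, and 6 are not satisfied.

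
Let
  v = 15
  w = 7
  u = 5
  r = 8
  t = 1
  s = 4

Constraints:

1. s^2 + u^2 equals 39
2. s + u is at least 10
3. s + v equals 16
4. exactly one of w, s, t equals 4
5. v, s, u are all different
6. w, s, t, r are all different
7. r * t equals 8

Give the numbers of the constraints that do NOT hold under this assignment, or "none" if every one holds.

Constraints 1, 2, 3 are violated.

1. s^2 + u^2 = 4^2 + 5^2 = 16 + 25 = 41, not 39  ✘
2. s + u = 4 + 5 = 9; 9 < 10, bound 10 not met  ✘
3. s + v = 4 + 15 = 19, not 16  ✘
4. w=7, s=4, t=1; 1 of them equals 4  ✔
5. values 15, 4, 5 are pairwise distinct  ✔
6. values 7, 4, 1, 8 are pairwise distinct  ✔
7. r * t = 8 * 1 = 8  ✔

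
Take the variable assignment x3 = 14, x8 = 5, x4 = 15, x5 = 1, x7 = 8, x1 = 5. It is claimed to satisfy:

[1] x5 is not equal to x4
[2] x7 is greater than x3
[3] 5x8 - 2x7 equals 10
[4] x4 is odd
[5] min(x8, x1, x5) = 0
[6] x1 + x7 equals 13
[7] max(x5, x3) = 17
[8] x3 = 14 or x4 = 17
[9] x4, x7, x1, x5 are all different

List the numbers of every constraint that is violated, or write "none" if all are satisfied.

The assignment fails constraints 2, 3, 5, 7.

[1] x5 = 1, x4 = 15; distinct — holds.
[2] x7 = 8, x3 = 14; 8 ≤ 14 (want >) — fails.
[3] 5x8 - 2x7 = 5(5) - 2(8) = 9, not 10 — fails.
[4] x4 = 15 is odd — holds.
[5] min(5, 5, 1) = 1, not 0 — fails.
[6] x1 + x7 = 5 + 8 = 13 — holds.
[7] max(1, 14) = 14, not 17 — fails.
[8] x3 = 14 = 14 (first disjunct) — holds.
[9] values 15, 8, 5, 1 are pairwise distinct — holds.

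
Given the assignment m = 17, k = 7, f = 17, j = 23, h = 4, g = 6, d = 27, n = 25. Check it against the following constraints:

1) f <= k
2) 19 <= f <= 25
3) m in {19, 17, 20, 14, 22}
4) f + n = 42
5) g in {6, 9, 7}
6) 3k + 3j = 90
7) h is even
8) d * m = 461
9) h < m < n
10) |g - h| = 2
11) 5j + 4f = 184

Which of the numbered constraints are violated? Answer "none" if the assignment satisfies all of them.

1) f = 17, k = 7; 17 > 7 (want ≤) — does not hold.
2) f = 17 is outside [19, 25] — does not hold.
3) m = 17 is in {19, 17, 20, 14, 22} — holds.
4) f + n = 17 + 25 = 42 — holds.
5) g = 6 is in {6, 9, 7} — holds.
6) 3k + 3j = 3(7) + 3(23) = 90 — holds.
7) h = 4 is even — holds.
8) d * m = 27 * 17 = 459, not 461 — does not hold.
9) values 4 < 17 < 25 — holds.
10) |6 - 4| = 2 — holds.
11) 5j + 4f = 5(23) + 4(17) = 183, not 184 — does not hold.

The assignment fails constraints 1, 2, 8, 11.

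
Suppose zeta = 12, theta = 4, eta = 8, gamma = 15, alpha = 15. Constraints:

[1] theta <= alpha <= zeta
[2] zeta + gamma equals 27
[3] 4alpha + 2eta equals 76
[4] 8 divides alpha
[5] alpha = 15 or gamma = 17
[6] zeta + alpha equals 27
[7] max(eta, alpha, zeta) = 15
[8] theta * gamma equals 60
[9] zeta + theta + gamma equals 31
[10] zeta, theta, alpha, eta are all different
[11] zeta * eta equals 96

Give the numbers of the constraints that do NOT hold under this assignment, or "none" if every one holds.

Constraints 1, 4 do not hold.

[1] values 4, 15, 12; alpha = 15 is not <= zeta = 12  false
[2] zeta + gamma = 12 + 15 = 27  true
[3] 4alpha + 2eta = 4(15) + 2(8) = 76  true
[4] 15 = 8*1 + 7, so 8 does not divide 15  false
[5] alpha = 15 = 15 (first disjunct)  true
[6] zeta + alpha = 12 + 15 = 27  true
[7] max(8, 15, 12) = 15  true
[8] theta * gamma = 4 * 15 = 60  true
[9] zeta + theta + gamma = 12 + 4 + 15 = 31  true
[10] values 12, 4, 15, 8 are pairwise distinct  true
[11] zeta * eta = 12 * 8 = 96  true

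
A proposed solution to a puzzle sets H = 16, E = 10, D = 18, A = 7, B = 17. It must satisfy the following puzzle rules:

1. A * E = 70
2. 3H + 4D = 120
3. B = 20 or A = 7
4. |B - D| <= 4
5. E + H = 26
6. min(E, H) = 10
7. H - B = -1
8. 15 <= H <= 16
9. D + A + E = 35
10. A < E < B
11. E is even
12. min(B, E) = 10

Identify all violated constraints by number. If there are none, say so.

Yes — all constraints hold.

1. A * E = 7 * 10 = 70 — satisfied.
2. 3H + 4D = 3(16) + 4(18) = 120 — satisfied.
3. B = 17 ≠ 20, but A = 7 = 7 (second disjunct) — satisfied.
4. |17 - 18| = 1; 1 ≤ 4 — satisfied.
5. E + H = 10 + 16 = 26 — satisfied.
6. min(10, 16) = 10 — satisfied.
7. H - B = 16 - 17 = -1 — satisfied.
8. H = 16 lies in [15, 16] — satisfied.
9. D + A + E = 18 + 7 + 10 = 35 — satisfied.
10. values 7 < 10 < 17 — satisfied.
11. E = 10 is even — satisfied.
12. min(17, 10) = 10 — satisfied.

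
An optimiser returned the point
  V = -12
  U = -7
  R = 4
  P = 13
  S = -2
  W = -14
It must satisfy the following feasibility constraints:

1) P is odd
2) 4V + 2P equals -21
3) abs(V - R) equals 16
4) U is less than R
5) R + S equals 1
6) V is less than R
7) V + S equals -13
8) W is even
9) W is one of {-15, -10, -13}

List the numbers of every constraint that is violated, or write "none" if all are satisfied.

1) P = 13 is odd  ✔
2) 4V + 2P = 4(-12) + 2(13) = -22, not -21  ✘
3) abs(-12 - 4) = 16  ✔
4) U = -7, R = 4; -7 < 4  ✔
5) R + S = 4 + (-2) = 2, not 1  ✘
6) V = -12, R = 4; -12 < 4  ✔
7) V + S = -12 + (-2) = -14, not -13  ✘
8) W = -14 is even  ✔
9) W = -14 is not in {-15, -10, -13}  ✘

Constraints 2, 5, 7, 9 are violated.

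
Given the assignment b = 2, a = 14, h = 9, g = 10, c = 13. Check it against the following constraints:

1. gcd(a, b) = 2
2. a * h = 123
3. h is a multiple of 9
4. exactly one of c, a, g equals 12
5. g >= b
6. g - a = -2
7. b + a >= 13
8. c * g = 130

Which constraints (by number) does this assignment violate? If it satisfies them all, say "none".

No — constraints 2, 4, and 6 are not satisfied.

1. gcd(14, 2) = 2  true
2. a * h = 14 * 9 = 126, not 123  false
3. 9 / 9 = 1, so 9 divides 9  true
4. c=13, a=14, g=10; 0 of them equal 12, not exactly one  false
5. g = 10, b = 2; 10 ≥ 2  true
6. g - a = 10 - 14 = -4, not -2  false
7. b + a = 2 + 14 = 16; 16 ≥ 13  true
8. c * g = 13 * 10 = 130  true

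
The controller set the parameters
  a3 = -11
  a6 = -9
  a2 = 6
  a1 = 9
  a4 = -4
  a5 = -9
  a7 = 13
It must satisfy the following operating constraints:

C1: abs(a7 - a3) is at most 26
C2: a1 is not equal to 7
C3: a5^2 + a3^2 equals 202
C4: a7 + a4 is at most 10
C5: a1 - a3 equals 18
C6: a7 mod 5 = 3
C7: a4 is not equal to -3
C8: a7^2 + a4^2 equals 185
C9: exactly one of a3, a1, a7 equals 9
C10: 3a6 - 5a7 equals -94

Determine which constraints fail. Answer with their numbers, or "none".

C1: abs(13 - (-11)) = 24; 24 ≤ 26  ✓
C2: a1 = 9, and 9 ≠ 7  ✓
C3: a5^2 + a3^2 = (-9)^2 + (-11)^2 = 81 + 121 = 202  ✓
C4: a7 + a4 = 13 + (-4) = 9; 9 ≤ 10  ✓
C5: a1 - a3 = 9 - (-11) = 20, not 18  ✗
C6: 13 mod 5 = 3  ✓
C7: a4 = -4, and -4 ≠ -3  ✓
C8: a7^2 + a4^2 = 13^2 + (-4)^2 = 169 + 16 = 185  ✓
C9: a3=-11, a1=9, a7=13; 1 of them equals 9  ✓
C10: 3a6 - 5a7 = 3(-9) - 5(13) = -92, not -94  ✗

Violated: 5 and 10.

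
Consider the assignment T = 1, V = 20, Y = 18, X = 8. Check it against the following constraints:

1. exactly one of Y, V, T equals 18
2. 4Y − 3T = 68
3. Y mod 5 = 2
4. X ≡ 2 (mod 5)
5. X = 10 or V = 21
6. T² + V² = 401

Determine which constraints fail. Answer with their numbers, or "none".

The assignment fails constraints 2, 3, 4, and 5.

1. Y=18, V=20, T=1; 1 of them equals 18  ✓
2. 4Y − 3T = 4(18) − 3(1) = 69, not 68  ✗
3. 18 mod 5 = 3, not 2  ✗
4. 8 mod 5 = 3, not 2  ✗
5. X = 8 ≠ 10 and V = 20 ≠ 21; both disjuncts false  ✗
6. T² + V² = 1² + 20² = 1 + 400 = 401  ✓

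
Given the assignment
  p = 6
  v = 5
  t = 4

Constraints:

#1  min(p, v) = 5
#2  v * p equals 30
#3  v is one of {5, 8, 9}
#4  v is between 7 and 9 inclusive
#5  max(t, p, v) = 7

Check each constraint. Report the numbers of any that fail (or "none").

#1 min(6, 5) = 5  true
#2 v * p = 5 * 6 = 30  true
#3 v = 5 is in {5, 8, 9}  true
#4 v = 5 is outside [7, 9]  false
#5 max(4, 6, 5) = 6, not 7  false

Violated: 4 and 5.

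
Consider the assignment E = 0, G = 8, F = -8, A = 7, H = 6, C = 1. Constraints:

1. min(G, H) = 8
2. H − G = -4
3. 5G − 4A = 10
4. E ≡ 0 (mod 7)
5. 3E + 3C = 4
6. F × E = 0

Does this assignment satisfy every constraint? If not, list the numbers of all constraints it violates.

Constraints 1, 2, 3, and 5 do not hold.

1. min(8, 6) = 6, not 8 — violated.
2. H − G = 6 − 8 = -2, not -4 — violated.
3. 5G − 4A = 5(8) − 4(7) = 12, not 10 — violated.
4. 0 mod 7 = 0 — OK.
5. 3E + 3C = 3(0) + 3(1) = 3, not 4 — violated.
6. F × E = -8 × 0 = 0 — OK.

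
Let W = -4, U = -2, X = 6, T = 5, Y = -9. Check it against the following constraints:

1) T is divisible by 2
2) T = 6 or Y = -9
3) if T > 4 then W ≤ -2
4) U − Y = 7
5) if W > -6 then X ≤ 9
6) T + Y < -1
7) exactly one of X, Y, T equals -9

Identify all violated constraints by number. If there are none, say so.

Constraint 1 is violated.

1) 5 = 2×2 + 1, so 2 does not divide 5 — fails.
2) T = 5 ≠ 6, but Y = -9 = -9 (second disjunct) — holds.
3) T = 5 > 4, so we need W ≤ -2; W = -4 ≤ -2 — holds.
4) U − Y = -2 − (-9) = 7 — holds.
5) W = -4 > -6, so we need X ≤ 9; X = 6 ≤ 9 — holds.
6) T + Y = 5 + (-9) = -4; -4 < -1 — holds.
7) X=6, Y=-9, T=5; 1 of them equals -9 — holds.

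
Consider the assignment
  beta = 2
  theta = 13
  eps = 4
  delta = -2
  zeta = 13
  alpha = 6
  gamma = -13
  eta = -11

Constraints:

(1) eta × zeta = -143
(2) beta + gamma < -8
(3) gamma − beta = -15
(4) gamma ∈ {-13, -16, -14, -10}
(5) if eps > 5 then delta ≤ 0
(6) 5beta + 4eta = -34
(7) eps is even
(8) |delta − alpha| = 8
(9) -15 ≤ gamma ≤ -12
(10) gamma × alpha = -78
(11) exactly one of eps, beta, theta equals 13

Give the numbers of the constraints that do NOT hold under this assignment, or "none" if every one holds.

(1) eta × zeta = -11 × 13 = -143  OK
(2) beta + gamma = 2 + (-13) = -11; -11 < -8  OK
(3) gamma − beta = -13 − 2 = -15  OK
(4) gamma = -13 is in {-13, -16, -14, -10}  OK
(5) eps = 4, not > 5; antecedent false, conditional vacuously true  OK
(6) 5beta + 4eta = 5(2) + 4(-11) = -34  OK
(7) eps = 4 is even  OK
(8) |-2 − 6| = 8  OK
(9) gamma = -13 lies in [-15, -12]  OK
(10) gamma × alpha = -13 × 6 = -78  OK
(11) eps=4, beta=2, theta=13; 1 of them equals 13  OK

The assignment satisfies every constraint.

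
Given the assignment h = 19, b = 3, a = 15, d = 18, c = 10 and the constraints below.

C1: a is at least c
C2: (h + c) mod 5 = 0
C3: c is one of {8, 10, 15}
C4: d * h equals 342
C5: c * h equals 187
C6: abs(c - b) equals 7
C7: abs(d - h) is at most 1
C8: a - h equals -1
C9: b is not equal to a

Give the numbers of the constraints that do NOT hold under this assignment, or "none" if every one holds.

C1: a = 15, c = 10; 15 ≥ 10 — satisfied.
C2: h + c = 29; 29 mod 5 = 4, not 0 — violated.
C3: c = 10 is in {8, 10, 15} — satisfied.
C4: d * h = 18 * 19 = 342 — satisfied.
C5: c * h = 10 * 19 = 190, not 187 — violated.
C6: abs(10 - 3) = 7 — satisfied.
C7: abs(18 - 19) = 1; 1 ≤ 1 — satisfied.
C8: a - h = 15 - 19 = -4, not -1 — violated.
C9: b = 3, a = 15; distinct — satisfied.

The assignment fails constraints 2, 5, and 8.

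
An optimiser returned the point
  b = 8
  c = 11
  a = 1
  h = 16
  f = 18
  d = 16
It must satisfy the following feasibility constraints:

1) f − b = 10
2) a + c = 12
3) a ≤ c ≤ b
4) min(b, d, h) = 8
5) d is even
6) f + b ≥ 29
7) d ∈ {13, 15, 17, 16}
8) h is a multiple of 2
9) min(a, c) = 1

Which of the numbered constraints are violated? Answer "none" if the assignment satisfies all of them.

1) f − b = 18 − 8 = 10 — holds.
2) a + c = 1 + 11 = 12 — holds.
3) values 1, 11, 8; c = 11 is not ≤ b = 8 — does not hold.
4) min(8, 16, 16) = 8 — holds.
5) d = 16 is even — holds.
6) f + b = 18 + 8 = 26; 26 < 29, bound 29 not met — does not hold.
7) d = 16 is in {13, 15, 17, 16} — holds.
8) 16 / 2 = 8, so 2 divides 16 — holds.
9) min(1, 11) = 1 — holds.

Constraints 3 and 6 are violated.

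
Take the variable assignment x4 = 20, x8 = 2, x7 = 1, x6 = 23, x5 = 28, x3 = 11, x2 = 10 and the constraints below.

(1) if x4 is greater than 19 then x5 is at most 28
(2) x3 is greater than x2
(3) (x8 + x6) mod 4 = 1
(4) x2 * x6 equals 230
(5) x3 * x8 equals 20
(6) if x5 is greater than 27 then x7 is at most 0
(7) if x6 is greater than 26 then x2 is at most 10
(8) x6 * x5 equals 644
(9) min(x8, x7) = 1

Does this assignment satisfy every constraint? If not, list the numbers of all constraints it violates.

(1) x4 = 20 > 19, so we need x5 ≤ 28; x5 = 28 ≤ 28 — holds.
(2) x3 = 11, x2 = 10; 11 > 10 — holds.
(3) x8 + x6 = 25; 25 mod 4 = 1 — holds.
(4) x2 * x6 = 10 * 23 = 230 — holds.
(5) x3 * x8 = 11 * 2 = 22, not 20 — fails.
(6) x5 = 28 > 27, so we need x7 ≤ 0; but x7 = 1 > 0 — fails.
(7) x6 = 23, not > 26; antecedent false, conditional vacuously true — holds.
(8) x6 * x5 = 23 * 28 = 644 — holds.
(9) min(2, 1) = 1 — holds.

Constraints 5 and 6 do not hold.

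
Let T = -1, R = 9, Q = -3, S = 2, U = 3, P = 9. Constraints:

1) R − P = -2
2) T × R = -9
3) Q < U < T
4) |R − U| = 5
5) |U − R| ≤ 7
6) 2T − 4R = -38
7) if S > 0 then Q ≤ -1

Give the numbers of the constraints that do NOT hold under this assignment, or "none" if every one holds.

Constraints 1, 3, and 4 do not hold.

1) R − P = 9 − 9 = 0, not -2 — fails.
2) T × R = -1 × 9 = -9 — holds.
3) values -3, 3, -1; U = 3 is not < T = -1 — fails.
4) |9 − 3| = 6, not 5 — fails.
5) |3 − 9| = 6; 6 ≤ 7 — holds.
6) 2T − 4R = 2(-1) − 4(9) = -38 — holds.
7) S = 2 > 0, so we need Q ≤ -1; Q = -3 ≤ -1 — holds.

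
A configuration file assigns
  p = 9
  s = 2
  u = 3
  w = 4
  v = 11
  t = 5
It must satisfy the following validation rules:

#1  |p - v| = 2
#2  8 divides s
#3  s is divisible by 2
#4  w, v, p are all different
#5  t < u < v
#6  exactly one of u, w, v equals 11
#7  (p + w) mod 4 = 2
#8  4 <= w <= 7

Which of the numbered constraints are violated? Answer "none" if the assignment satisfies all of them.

#1 |9 - 11| = 2 — holds.
#2 2 = 8*0 + 2, so 8 does not divide 2 — fails.
#3 2 / 2 = 1, so 2 divides 2 — holds.
#4 values 4, 11, 9 are pairwise distinct — holds.
#5 values 5, 3, 11; t = 5 is not < u = 3 — fails.
#6 u=3, w=4, v=11; 1 of them equals 11 — holds.
#7 p + w = 13; 13 mod 4 = 1, not 2 — fails.
#8 w = 4 lies in [4, 7] — holds.

Violated: 2, 5, and 7.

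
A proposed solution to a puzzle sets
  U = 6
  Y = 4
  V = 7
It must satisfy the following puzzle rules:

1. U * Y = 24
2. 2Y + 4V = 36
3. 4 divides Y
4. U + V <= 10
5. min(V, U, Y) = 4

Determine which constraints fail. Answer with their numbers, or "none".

1. U * Y = 6 * 4 = 24  yes
2. 2Y + 4V = 2(4) + 4(7) = 36  yes
3. 4 / 4 = 1, so 4 divides 4  yes
4. U + V = 6 + 7 = 13; 13 > 10, bound 10 not met  no
5. min(7, 6, 4) = 4  yes

Constraint 4 is violated.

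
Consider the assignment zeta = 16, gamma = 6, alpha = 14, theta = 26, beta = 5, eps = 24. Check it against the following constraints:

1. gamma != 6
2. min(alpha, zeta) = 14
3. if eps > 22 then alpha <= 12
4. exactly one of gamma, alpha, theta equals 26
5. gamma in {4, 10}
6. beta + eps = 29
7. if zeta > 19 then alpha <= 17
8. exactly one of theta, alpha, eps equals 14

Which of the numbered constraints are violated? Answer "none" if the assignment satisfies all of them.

The assignment fails constraints 1, 3, and 5.

1. gamma = 6, but 6 is required to differ — does not hold.
2. min(14, 16) = 14 — holds.
3. eps = 24 > 22, so we need alpha ≤ 12; but alpha = 14 > 12 — does not hold.
4. gamma=6, alpha=14, theta=26; 1 of them equals 26 — holds.
5. gamma = 6 is not in {4, 10} — does not hold.
6. beta + eps = 5 + 24 = 29 — holds.
7. zeta = 16, not > 19; antecedent false, conditional vacuously true — holds.
8. theta=26, alpha=14, eps=24; 1 of them equals 14 — holds.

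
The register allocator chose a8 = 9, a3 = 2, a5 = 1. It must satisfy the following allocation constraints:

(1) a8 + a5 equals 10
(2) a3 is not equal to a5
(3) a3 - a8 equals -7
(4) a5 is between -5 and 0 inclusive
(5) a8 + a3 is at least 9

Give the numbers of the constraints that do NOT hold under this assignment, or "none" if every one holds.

(1) a8 + a5 = 9 + 1 = 10 — OK.
(2) a3 = 2, a5 = 1; distinct — OK.
(3) a3 - a8 = 2 - 9 = -7 — OK.
(4) a5 = 1 is outside [-5, 0] — violated.
(5) a8 + a3 = 9 + 2 = 11; 11 ≥ 9 — OK.

No — constraint 4 is not satisfied.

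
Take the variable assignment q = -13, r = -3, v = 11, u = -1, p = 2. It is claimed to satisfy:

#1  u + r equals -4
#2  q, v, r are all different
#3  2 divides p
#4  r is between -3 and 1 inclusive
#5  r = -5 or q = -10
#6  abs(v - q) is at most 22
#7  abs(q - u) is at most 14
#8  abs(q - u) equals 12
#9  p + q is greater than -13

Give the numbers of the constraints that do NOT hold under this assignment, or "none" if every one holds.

Constraints 5 and 6 are violated.

#1 u + r = -1 + (-3) = -4 — OK.
#2 values -13, 11, -3 are pairwise distinct — OK.
#3 2 / 2 = 1, so 2 divides 2 — OK.
#4 r = -3 lies in [-3, 1] — OK.
#5 r = -3 ≠ -5 and q = -13 ≠ -10; both disjuncts false — violated.
#6 abs(11 - (-13)) = 24; 24 > 22, exceeds bound 22 — violated.
#7 abs(-13 - (-1)) = 12; 12 ≤ 14 — OK.
#8 abs(-13 - (-1)) = 12 — OK.
#9 p + q = 2 + (-13) = -11; -11 > -13 — OK.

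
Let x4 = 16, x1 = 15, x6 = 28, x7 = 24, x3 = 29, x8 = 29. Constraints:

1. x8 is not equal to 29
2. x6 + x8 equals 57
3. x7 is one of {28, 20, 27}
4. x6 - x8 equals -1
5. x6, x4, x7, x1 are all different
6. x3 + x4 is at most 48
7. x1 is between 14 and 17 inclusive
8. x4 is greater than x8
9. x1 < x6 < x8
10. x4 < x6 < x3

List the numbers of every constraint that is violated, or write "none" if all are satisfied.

1. x8 = 29, but 29 is required to differ  fails
2. x6 + x8 = 28 + 29 = 57  holds
3. x7 = 24 is not in {28, 20, 27}  fails
4. x6 - x8 = 28 - 29 = -1  holds
5. values 28, 16, 24, 15 are pairwise distinct  holds
6. x3 + x4 = 29 + 16 = 45; 45 ≤ 48  holds
7. x1 = 15 lies in [14, 17]  holds
8. x4 = 16, x8 = 29; 16 ≤ 29 (want >)  fails
9. values 15 < 28 < 29  holds
10. values 16 < 28 < 29  holds

No — constraints 1, 3, 8 are not satisfied.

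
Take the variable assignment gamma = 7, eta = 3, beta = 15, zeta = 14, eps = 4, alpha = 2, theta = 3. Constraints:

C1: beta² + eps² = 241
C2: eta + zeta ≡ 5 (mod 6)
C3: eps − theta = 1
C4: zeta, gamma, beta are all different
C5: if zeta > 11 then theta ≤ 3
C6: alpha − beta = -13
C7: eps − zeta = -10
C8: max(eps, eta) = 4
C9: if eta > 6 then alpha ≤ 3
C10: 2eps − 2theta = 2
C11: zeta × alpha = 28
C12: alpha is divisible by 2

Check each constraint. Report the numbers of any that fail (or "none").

Yes — all constraints hold.

C1: beta² + eps² = 15² + 4² = 225 + 16 = 241 — OK.
C2: eta + zeta = 17; 17 mod 6 = 5 — OK.
C3: eps − theta = 4 − 3 = 1 — OK.
C4: values 14, 7, 15 are pairwise distinct — OK.
C5: zeta = 14 > 11, so we need theta ≤ 3; theta = 3 ≤ 3 — OK.
C6: alpha − beta = 2 − 15 = -13 — OK.
C7: eps − zeta = 4 − 14 = -10 — OK.
C8: max(4, 3) = 4 — OK.
C9: eta = 3, not > 6; antecedent false, conditional vacuously true — OK.
C10: 2eps − 2theta = 2(4) − 2(3) = 2 — OK.
C11: zeta × alpha = 14 × 2 = 28 — OK.
C12: 2 / 2 = 1, so 2 divides 2 — OK.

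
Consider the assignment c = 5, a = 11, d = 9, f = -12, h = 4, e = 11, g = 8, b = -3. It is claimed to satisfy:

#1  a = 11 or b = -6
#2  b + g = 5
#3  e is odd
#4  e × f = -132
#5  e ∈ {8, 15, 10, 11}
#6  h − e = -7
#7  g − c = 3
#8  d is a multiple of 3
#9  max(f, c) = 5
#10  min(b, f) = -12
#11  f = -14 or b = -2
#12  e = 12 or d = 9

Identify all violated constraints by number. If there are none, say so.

No — constraint 11 is not satisfied.

#1 a = 11 = 11 (first disjunct) — holds.
#2 b + g = -3 + 8 = 5 — holds.
#3 e = 11 is odd — holds.
#4 e × f = 11 × (-12) = -132 — holds.
#5 e = 11 is in {8, 15, 10, 11} — holds.
#6 h − e = 4 − 11 = -7 — holds.
#7 g − c = 8 − 5 = 3 — holds.
#8 9 / 3 = 3, so 3 divides 9 — holds.
#9 max(-12, 5) = 5 — holds.
#10 min(-3, -12) = -12 — holds.
#11 f = -12 ≠ -14 and b = -3 ≠ -2; both disjuncts false — fails.
#12 e = 11 ≠ 12, but d = 9 = 9 (second disjunct) — holds.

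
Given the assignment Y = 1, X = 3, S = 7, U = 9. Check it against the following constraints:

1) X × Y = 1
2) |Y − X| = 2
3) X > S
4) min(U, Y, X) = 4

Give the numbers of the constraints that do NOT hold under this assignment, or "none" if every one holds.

1) X × Y = 3 × 1 = 3, not 1 — does not hold.
2) |1 − 3| = 2 — holds.
3) X = 3, S = 7; 3 ≤ 7 (want >) — does not hold.
4) min(9, 1, 3) = 1, not 4 — does not hold.

No — constraints 1, 3, 4 are not satisfied.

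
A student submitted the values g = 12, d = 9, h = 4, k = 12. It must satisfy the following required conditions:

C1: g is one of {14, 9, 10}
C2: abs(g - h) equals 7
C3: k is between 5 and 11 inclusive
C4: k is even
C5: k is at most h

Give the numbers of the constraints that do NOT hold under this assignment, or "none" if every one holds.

Violated: 1, 2, 3, and 5.

C1: g = 12 is not in {14, 9, 10}  FAIL
C2: abs(12 - 4) = 8, not 7  FAIL
C3: k = 12 is outside [5, 11]  FAIL
C4: k = 12 is even  OK
C5: k = 12, h = 4; 12 > 4 (want ≤)  FAIL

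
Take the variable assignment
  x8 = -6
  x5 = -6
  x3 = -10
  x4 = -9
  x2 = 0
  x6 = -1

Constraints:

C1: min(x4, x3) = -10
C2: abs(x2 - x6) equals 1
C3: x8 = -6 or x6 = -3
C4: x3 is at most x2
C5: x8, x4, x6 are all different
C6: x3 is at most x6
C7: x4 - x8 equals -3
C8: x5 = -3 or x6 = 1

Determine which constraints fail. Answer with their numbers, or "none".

C1: min(-9, -10) = -10  holds
C2: abs(0 - (-1)) = 1  holds
C3: x8 = -6 = -6 (first disjunct)  holds
C4: x3 = -10, x2 = 0; -10 ≤ 0  holds
C5: values -6, -9, -1 are pairwise distinct  holds
C6: x3 = -10, x6 = -1; -10 ≤ -1  holds
C7: x4 - x8 = -9 - (-6) = -3  holds
C8: x5 = -6 ≠ -3 and x6 = -1 ≠ 1; both disjuncts false  fails

Constraint 8 is violated.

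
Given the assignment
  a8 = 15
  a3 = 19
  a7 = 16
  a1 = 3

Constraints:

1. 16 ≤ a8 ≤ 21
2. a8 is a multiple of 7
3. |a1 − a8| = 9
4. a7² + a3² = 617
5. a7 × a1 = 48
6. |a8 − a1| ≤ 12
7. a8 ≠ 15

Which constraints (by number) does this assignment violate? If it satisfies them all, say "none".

1. a8 = 15 is outside [16, 21] — violated.
2. 15 = 7×2 + 1, so 7 does not divide 15 — violated.
3. |3 − 15| = 12, not 9 — violated.
4. a7² + a3² = 16² + 19² = 256 + 361 = 617 — OK.
5. a7 × a1 = 16 × 3 = 48 — OK.
6. |15 − 3| = 12; 12 ≤ 12 — OK.
7. a8 = 15, but 15 is required to differ — violated.

Violated: 1, 2, 3, and 7.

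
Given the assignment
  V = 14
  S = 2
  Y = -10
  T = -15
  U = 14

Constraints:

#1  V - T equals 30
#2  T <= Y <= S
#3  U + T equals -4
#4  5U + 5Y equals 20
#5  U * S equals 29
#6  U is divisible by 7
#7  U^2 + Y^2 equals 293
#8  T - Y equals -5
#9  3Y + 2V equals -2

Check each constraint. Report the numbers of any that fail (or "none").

#1 V - T = 14 - (-15) = 29, not 30 — fails.
#2 values -15 <= -10 <= 2 — holds.
#3 U + T = 14 + (-15) = -1, not -4 — fails.
#4 5U + 5Y = 5(14) + 5(-10) = 20 — holds.
#5 U * S = 14 * 2 = 28, not 29 — fails.
#6 14 / 7 = 2, so 7 divides 14 — holds.
#7 U^2 + Y^2 = 14^2 + (-10)^2 = 196 + 100 = 296, not 293 — fails.
#8 T - Y = -15 - (-10) = -5 — holds.
#9 3Y + 2V = 3(-10) + 2(14) = -2 — holds.

No — constraints 1, 3, 5, and 7 are not satisfied.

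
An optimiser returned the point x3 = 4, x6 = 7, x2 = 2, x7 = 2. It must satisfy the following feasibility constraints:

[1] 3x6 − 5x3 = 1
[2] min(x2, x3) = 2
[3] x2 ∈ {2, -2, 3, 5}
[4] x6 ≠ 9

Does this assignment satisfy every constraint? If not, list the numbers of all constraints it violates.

[1] 3x6 − 5x3 = 3(7) − 5(4) = 1 — holds.
[2] min(2, 4) = 2 — holds.
[3] x2 = 2 is in {2, -2, 3, 5} — holds.
[4] x6 = 7, and 7 ≠ 9 — holds.

No violations.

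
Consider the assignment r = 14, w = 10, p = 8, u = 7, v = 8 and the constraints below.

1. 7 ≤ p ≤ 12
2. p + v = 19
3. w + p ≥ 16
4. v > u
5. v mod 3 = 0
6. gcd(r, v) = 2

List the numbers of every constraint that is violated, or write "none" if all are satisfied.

Constraints 2 and 5 are violated.

1. p = 8 lies in [7, 12] — satisfied.
2. p + v = 8 + 8 = 16, not 19 — violated.
3. w + p = 10 + 8 = 18; 18 ≥ 16 — satisfied.
4. v = 8, u = 7; 8 > 7 — satisfied.
5. 8 mod 3 = 2, not 0 — violated.
6. gcd(14, 8) = 2 — satisfied.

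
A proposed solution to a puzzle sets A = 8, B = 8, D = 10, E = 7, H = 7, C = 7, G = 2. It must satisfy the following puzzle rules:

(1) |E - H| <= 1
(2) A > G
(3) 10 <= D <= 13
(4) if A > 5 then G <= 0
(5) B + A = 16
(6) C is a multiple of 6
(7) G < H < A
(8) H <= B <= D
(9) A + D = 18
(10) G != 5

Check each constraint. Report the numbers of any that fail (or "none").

Constraints 4, 6 do not hold.

(1) |7 - 7| = 0; 0 ≤ 1 — holds.
(2) A = 8, G = 2; 8 > 2 — holds.
(3) D = 10 lies in [10, 13] — holds.
(4) A = 8 > 5, so we need G ≤ 0; but G = 2 > 0 — fails.
(5) B + A = 8 + 8 = 16 — holds.
(6) 7 = 6*1 + 1, so 6 does not divide 7 — fails.
(7) values 2 < 7 < 8 — holds.
(8) values 7 <= 8 <= 10 — holds.
(9) A + D = 8 + 10 = 18 — holds.
(10) G = 2, and 2 ≠ 5 — holds.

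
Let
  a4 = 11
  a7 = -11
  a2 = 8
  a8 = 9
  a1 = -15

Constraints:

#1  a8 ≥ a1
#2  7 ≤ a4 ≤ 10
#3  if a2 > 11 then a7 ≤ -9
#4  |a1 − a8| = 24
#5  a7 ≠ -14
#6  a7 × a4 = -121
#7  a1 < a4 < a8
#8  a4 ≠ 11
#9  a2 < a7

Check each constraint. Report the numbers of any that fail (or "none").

#1 a8 = 9, a1 = -15; 9 ≥ -15  yes
#2 a4 = 11 is outside [7, 10]  no
#3 a2 = 8, not > 11; antecedent false, conditional vacuously true  yes
#4 |-15 − 9| = 24  yes
#5 a7 = -11, and -11 ≠ -14  yes
#6 a7 × a4 = -11 × 11 = -121  yes
#7 values -15, 11, 9; a4 = 11 is not < a8 = 9  no
#8 a4 = 11, but 11 is required to differ  no
#9 a2 = 8, a7 = -11; 8 ≥ -11 (want <)  no

Constraints 2, 7, 8, and 9 do not hold.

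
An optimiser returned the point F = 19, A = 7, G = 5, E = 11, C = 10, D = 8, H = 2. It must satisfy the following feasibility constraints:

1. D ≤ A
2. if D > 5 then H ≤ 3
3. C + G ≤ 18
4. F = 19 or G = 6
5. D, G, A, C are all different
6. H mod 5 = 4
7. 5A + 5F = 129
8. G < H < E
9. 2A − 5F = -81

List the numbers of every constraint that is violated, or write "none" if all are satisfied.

1. D = 8, A = 7; 8 > 7 (want ≤)  no
2. D = 8 > 5, so we need H ≤ 3; H = 2 ≤ 3  yes
3. C + G = 10 + 5 = 15; 15 ≤ 18  yes
4. F = 19 = 19 (first disjunct)  yes
5. values 8, 5, 7, 10 are pairwise distinct  yes
6. 2 mod 5 = 2, not 4  no
7. 5A + 5F = 5(7) + 5(19) = 130, not 129  no
8. values 5, 2, 11; G = 5 is not < H = 2  no
9. 2A − 5F = 2(7) − 5(19) = -81  yes

Constraints 1, 6, 7, and 8 are violated.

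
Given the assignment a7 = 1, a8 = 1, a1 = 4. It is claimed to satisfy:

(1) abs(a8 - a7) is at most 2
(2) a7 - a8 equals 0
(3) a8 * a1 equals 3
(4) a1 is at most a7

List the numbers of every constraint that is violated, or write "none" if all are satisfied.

Constraints 3 and 4 do not hold.

(1) abs(1 - 1) = 0; 0 ≤ 2 — satisfied.
(2) a7 - a8 = 1 - 1 = 0 — satisfied.
(3) a8 * a1 = 1 * 4 = 4, not 3 — violated.
(4) a1 = 4, a7 = 1; 4 > 1 (want ≤) — violated.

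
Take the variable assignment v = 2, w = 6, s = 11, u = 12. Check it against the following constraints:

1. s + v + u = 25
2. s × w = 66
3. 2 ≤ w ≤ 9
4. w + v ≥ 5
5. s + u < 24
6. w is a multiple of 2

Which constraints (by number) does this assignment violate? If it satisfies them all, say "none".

Yes — all constraints hold.

1. s + v + u = 11 + 2 + 12 = 25 — satisfied.
2. s × w = 11 × 6 = 66 — satisfied.
3. w = 6 lies in [2, 9] — satisfied.
4. w + v = 6 + 2 = 8; 8 ≥ 5 — satisfied.
5. s + u = 11 + 12 = 23; 23 < 24 — satisfied.
6. 6 / 2 = 3, so 2 divides 6 — satisfied.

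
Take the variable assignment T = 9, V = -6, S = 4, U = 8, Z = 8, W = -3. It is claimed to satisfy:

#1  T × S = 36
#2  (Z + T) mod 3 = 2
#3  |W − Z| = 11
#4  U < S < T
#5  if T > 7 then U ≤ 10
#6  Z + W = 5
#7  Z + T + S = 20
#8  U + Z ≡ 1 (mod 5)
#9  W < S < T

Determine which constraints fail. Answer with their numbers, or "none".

No — constraints 4 and 7 are not satisfied.

#1 T × S = 9 × 4 = 36 — holds.
#2 Z + T = 17; 17 mod 3 = 2 — holds.
#3 |-3 − 8| = 11 — holds.
#4 values 8, 4, 9; U = 8 is not < S = 4 — does not hold.
#5 T = 9 > 7, so we need U ≤ 10; U = 8 ≤ 10 — holds.
#6 Z + W = 8 + (-3) = 5 — holds.
#7 Z + T + S = 8 + 9 + 4 = 21, not 20 — does not hold.
#8 U + Z = 16; 16 mod 5 = 1 — holds.
#9 values -3 < 4 < 9 — holds.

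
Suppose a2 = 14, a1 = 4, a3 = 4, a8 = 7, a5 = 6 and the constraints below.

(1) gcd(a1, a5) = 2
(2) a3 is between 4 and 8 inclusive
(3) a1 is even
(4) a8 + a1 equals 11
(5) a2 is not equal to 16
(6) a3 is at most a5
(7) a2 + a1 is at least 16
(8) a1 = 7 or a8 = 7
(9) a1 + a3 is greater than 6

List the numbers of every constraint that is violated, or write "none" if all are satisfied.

Yes — all constraints hold.

(1) gcd(4, 6) = 2  ✔
(2) a3 = 4 lies in [4, 8]  ✔
(3) a1 = 4 is even  ✔
(4) a8 + a1 = 7 + 4 = 11  ✔
(5) a2 = 14, and 14 ≠ 16  ✔
(6) a3 = 4, a5 = 6; 4 ≤ 6  ✔
(7) a2 + a1 = 14 + 4 = 18; 18 ≥ 16  ✔
(8) a1 = 4 ≠ 7, but a8 = 7 = 7 (second disjunct)  ✔
(9) a1 + a3 = 4 + 4 = 8; 8 > 6  ✔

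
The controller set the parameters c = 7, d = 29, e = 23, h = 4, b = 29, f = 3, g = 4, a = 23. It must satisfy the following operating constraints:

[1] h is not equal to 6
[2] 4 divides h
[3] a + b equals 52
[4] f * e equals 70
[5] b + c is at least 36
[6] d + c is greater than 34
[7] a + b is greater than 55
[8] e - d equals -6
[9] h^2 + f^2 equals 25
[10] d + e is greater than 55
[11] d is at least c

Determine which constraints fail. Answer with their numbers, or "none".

[1] h = 4, and 4 ≠ 6  holds
[2] 4 / 4 = 1, so 4 divides 4  holds
[3] a + b = 23 + 29 = 52  holds
[4] f * e = 3 * 23 = 69, not 70  fails
[5] b + c = 29 + 7 = 36; 36 ≥ 36  holds
[6] d + c = 29 + 7 = 36; 36 > 34  holds
[7] a + b = 23 + 29 = 52; 52 ≤ 55, bound 55 not met  fails
[8] e - d = 23 - 29 = -6  holds
[9] h^2 + f^2 = 4^2 + 3^2 = 16 + 9 = 25  holds
[10] d + e = 29 + 23 = 52; 52 ≤ 55, bound 55 not met  fails
[11] d = 29, c = 7; 29 ≥ 7  holds

Constraints 4, 7, and 10 are violated.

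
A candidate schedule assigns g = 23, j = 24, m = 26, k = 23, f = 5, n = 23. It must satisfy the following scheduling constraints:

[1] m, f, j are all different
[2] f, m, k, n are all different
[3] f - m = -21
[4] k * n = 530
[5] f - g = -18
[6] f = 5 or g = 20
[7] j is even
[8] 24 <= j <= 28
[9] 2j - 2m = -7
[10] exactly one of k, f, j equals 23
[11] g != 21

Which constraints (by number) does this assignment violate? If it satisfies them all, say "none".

[1] values 26, 5, 24 are pairwise distinct  holds
[2] k = n = 23, not all different  fails
[3] f - m = 5 - 26 = -21  holds
[4] k * n = 23 * 23 = 529, not 530  fails
[5] f - g = 5 - 23 = -18  holds
[6] f = 5 = 5 (first disjunct)  holds
[7] j = 24 is even  holds
[8] j = 24 lies in [24, 28]  holds
[9] 2j - 2m = 2(24) - 2(26) = -4, not -7  fails
[10] k=23, f=5, j=24; 1 of them equals 23  holds
[11] g = 23, and 23 ≠ 21  holds

Violated: 2, 4, and 9.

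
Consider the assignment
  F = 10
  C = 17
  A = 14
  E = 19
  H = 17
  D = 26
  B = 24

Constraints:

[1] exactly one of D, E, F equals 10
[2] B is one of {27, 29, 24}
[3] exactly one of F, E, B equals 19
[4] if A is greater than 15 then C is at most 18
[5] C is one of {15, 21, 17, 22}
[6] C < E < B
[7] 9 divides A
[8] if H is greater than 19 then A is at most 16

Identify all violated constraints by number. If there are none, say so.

[1] D=26, E=19, F=10; 1 of them equals 10 — holds.
[2] B = 24 is in {27, 29, 24} — holds.
[3] F=10, E=19, B=24; 1 of them equals 19 — holds.
[4] A = 14, not > 15; antecedent false, conditional vacuously true — holds.
[5] C = 17 is in {15, 21, 17, 22} — holds.
[6] values 17 < 19 < 24 — holds.
[7] 14 = 9*1 + 5, so 9 does not divide 14 — fails.
[8] H = 17, not > 19; antecedent false, conditional vacuously true — holds.

Constraint 7 is violated.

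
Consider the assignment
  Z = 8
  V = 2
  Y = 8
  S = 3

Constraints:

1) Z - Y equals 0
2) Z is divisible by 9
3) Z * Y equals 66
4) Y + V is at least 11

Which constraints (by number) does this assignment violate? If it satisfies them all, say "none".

1) Z - Y = 8 - 8 = 0 — satisfied.
2) 8 = 9*0 + 8, so 9 does not divide 8 — violated.
3) Z * Y = 8 * 8 = 64, not 66 — violated.
4) Y + V = 8 + 2 = 10; 10 < 11, bound 11 not met — violated.

Constraints 2, 3, and 4 do not hold.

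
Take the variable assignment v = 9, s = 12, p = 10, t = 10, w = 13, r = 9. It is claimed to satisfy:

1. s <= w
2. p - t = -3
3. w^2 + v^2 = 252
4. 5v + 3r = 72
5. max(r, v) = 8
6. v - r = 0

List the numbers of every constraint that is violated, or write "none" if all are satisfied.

Constraints 2, 3, 5 do not hold.

1. s = 12, w = 13; 12 ≤ 13 — satisfied.
2. p - t = 10 - 10 = 0, not -3 — violated.
3. w^2 + v^2 = 13^2 + 9^2 = 169 + 81 = 250, not 252 — violated.
4. 5v + 3r = 5(9) + 3(9) = 72 — satisfied.
5. max(9, 9) = 9, not 8 — violated.
6. v - r = 9 - 9 = 0 — satisfied.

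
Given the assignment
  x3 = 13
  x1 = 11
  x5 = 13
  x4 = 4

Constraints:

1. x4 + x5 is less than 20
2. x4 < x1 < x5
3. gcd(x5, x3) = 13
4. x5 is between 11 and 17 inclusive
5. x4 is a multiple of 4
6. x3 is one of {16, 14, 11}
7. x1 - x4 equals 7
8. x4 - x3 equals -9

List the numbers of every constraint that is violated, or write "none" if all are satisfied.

1. x4 + x5 = 4 + 13 = 17; 17 < 20  true
2. values 4 < 11 < 13  true
3. gcd(13, 13) = 13  true
4. x5 = 13 lies in [11, 17]  true
5. 4 / 4 = 1, so 4 divides 4  true
6. x3 = 13 is not in {16, 14, 11}  false
7. x1 - x4 = 11 - 4 = 7  true
8. x4 - x3 = 4 - 13 = -9  true

Violated: 6.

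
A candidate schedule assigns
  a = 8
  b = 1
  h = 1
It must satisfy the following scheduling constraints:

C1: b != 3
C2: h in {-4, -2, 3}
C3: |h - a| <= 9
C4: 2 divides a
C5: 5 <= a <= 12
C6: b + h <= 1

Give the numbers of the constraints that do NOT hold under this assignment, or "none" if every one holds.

Constraints 2 and 6 are violated.

C1: b = 1, and 1 ≠ 3 — holds.
C2: h = 1 is not in {-4, -2, 3} — does not hold.
C3: |1 - 8| = 7; 7 ≤ 9 — holds.
C4: 8 / 2 = 4, so 2 divides 8 — holds.
C5: a = 8 lies in [5, 12] — holds.
C6: b + h = 1 + 1 = 2; 2 > 1, bound 1 not met — does not hold.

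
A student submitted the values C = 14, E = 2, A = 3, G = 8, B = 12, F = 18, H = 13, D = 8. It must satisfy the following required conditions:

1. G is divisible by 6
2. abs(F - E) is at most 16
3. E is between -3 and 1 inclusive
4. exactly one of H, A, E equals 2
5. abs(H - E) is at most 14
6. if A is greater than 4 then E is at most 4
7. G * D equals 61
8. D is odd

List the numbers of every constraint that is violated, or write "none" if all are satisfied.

No — constraints 1, 3, 7, and 8 are not satisfied.

1. 8 = 6*1 + 2, so 6 does not divide 8  fails
2. abs(18 - 2) = 16; 16 ≤ 16  holds
3. E = 2 is outside [-3, 1]  fails
4. H=13, A=3, E=2; 1 of them equals 2  holds
5. abs(13 - 2) = 11; 11 ≤ 14  holds
6. A = 3, not > 4; antecedent false, conditional vacuously true  holds
7. G * D = 8 * 8 = 64, not 61  fails
8. D = 8 is even  fails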